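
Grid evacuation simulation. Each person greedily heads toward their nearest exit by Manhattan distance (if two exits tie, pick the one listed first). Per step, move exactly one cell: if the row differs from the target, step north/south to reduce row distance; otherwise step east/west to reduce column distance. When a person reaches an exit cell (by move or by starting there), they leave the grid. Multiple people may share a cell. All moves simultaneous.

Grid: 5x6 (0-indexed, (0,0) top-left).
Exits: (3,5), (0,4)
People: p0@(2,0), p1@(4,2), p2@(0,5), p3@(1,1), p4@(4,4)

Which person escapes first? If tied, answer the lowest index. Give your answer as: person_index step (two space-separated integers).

Step 1: p0:(2,0)->(3,0) | p1:(4,2)->(3,2) | p2:(0,5)->(0,4)->EXIT | p3:(1,1)->(0,1) | p4:(4,4)->(3,4)
Step 2: p0:(3,0)->(3,1) | p1:(3,2)->(3,3) | p2:escaped | p3:(0,1)->(0,2) | p4:(3,4)->(3,5)->EXIT
Step 3: p0:(3,1)->(3,2) | p1:(3,3)->(3,4) | p2:escaped | p3:(0,2)->(0,3) | p4:escaped
Step 4: p0:(3,2)->(3,3) | p1:(3,4)->(3,5)->EXIT | p2:escaped | p3:(0,3)->(0,4)->EXIT | p4:escaped
Step 5: p0:(3,3)->(3,4) | p1:escaped | p2:escaped | p3:escaped | p4:escaped
Step 6: p0:(3,4)->(3,5)->EXIT | p1:escaped | p2:escaped | p3:escaped | p4:escaped
Exit steps: [6, 4, 1, 4, 2]
First to escape: p2 at step 1

Answer: 2 1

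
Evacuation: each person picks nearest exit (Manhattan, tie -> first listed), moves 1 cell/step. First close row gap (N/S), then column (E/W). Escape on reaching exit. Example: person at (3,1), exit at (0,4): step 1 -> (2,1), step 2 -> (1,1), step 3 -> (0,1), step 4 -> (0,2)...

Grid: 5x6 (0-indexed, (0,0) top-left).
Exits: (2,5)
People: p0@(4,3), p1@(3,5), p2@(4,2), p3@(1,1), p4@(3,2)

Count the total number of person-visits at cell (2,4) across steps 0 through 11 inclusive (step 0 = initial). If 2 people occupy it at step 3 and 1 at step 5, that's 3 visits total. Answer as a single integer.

Step 0: p0@(4,3) p1@(3,5) p2@(4,2) p3@(1,1) p4@(3,2) -> at (2,4): 0 [-], cum=0
Step 1: p0@(3,3) p1@ESC p2@(3,2) p3@(2,1) p4@(2,2) -> at (2,4): 0 [-], cum=0
Step 2: p0@(2,3) p1@ESC p2@(2,2) p3@(2,2) p4@(2,3) -> at (2,4): 0 [-], cum=0
Step 3: p0@(2,4) p1@ESC p2@(2,3) p3@(2,3) p4@(2,4) -> at (2,4): 2 [p0,p4], cum=2
Step 4: p0@ESC p1@ESC p2@(2,4) p3@(2,4) p4@ESC -> at (2,4): 2 [p2,p3], cum=4
Step 5: p0@ESC p1@ESC p2@ESC p3@ESC p4@ESC -> at (2,4): 0 [-], cum=4
Total visits = 4

Answer: 4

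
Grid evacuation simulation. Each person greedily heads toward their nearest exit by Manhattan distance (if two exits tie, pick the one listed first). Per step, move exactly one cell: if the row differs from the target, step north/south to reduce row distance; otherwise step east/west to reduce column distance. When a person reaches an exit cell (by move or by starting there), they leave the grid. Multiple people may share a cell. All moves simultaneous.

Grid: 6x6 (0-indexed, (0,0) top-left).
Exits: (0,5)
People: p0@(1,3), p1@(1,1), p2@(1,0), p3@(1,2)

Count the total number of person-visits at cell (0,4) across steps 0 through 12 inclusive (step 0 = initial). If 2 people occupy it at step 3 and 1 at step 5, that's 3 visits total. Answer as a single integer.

Answer: 4

Derivation:
Step 0: p0@(1,3) p1@(1,1) p2@(1,0) p3@(1,2) -> at (0,4): 0 [-], cum=0
Step 1: p0@(0,3) p1@(0,1) p2@(0,0) p3@(0,2) -> at (0,4): 0 [-], cum=0
Step 2: p0@(0,4) p1@(0,2) p2@(0,1) p3@(0,3) -> at (0,4): 1 [p0], cum=1
Step 3: p0@ESC p1@(0,3) p2@(0,2) p3@(0,4) -> at (0,4): 1 [p3], cum=2
Step 4: p0@ESC p1@(0,4) p2@(0,3) p3@ESC -> at (0,4): 1 [p1], cum=3
Step 5: p0@ESC p1@ESC p2@(0,4) p3@ESC -> at (0,4): 1 [p2], cum=4
Step 6: p0@ESC p1@ESC p2@ESC p3@ESC -> at (0,4): 0 [-], cum=4
Total visits = 4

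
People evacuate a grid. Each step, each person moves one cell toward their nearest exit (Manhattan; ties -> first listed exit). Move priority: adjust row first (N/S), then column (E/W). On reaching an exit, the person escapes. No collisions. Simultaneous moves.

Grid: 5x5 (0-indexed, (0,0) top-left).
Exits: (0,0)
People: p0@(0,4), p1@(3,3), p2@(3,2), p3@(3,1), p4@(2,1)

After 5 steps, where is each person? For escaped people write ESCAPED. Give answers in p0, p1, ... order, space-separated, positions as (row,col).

Step 1: p0:(0,4)->(0,3) | p1:(3,3)->(2,3) | p2:(3,2)->(2,2) | p3:(3,1)->(2,1) | p4:(2,1)->(1,1)
Step 2: p0:(0,3)->(0,2) | p1:(2,3)->(1,3) | p2:(2,2)->(1,2) | p3:(2,1)->(1,1) | p4:(1,1)->(0,1)
Step 3: p0:(0,2)->(0,1) | p1:(1,3)->(0,3) | p2:(1,2)->(0,2) | p3:(1,1)->(0,1) | p4:(0,1)->(0,0)->EXIT
Step 4: p0:(0,1)->(0,0)->EXIT | p1:(0,3)->(0,2) | p2:(0,2)->(0,1) | p3:(0,1)->(0,0)->EXIT | p4:escaped
Step 5: p0:escaped | p1:(0,2)->(0,1) | p2:(0,1)->(0,0)->EXIT | p3:escaped | p4:escaped

ESCAPED (0,1) ESCAPED ESCAPED ESCAPED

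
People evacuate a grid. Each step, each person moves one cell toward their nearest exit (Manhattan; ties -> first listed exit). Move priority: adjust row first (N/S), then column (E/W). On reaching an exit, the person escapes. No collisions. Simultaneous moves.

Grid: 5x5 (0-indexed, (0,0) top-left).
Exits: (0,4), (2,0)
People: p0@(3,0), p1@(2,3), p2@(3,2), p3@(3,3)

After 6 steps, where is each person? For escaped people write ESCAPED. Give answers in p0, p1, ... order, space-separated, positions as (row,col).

Step 1: p0:(3,0)->(2,0)->EXIT | p1:(2,3)->(1,3) | p2:(3,2)->(2,2) | p3:(3,3)->(2,3)
Step 2: p0:escaped | p1:(1,3)->(0,3) | p2:(2,2)->(2,1) | p3:(2,3)->(1,3)
Step 3: p0:escaped | p1:(0,3)->(0,4)->EXIT | p2:(2,1)->(2,0)->EXIT | p3:(1,3)->(0,3)
Step 4: p0:escaped | p1:escaped | p2:escaped | p3:(0,3)->(0,4)->EXIT

ESCAPED ESCAPED ESCAPED ESCAPED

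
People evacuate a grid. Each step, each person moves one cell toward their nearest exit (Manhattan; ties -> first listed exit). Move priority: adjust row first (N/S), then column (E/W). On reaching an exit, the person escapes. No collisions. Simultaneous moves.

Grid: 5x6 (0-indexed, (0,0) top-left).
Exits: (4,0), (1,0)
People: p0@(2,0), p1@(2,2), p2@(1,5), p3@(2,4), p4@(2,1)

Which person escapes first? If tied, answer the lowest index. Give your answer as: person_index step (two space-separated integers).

Answer: 0 1

Derivation:
Step 1: p0:(2,0)->(1,0)->EXIT | p1:(2,2)->(1,2) | p2:(1,5)->(1,4) | p3:(2,4)->(1,4) | p4:(2,1)->(1,1)
Step 2: p0:escaped | p1:(1,2)->(1,1) | p2:(1,4)->(1,3) | p3:(1,4)->(1,3) | p4:(1,1)->(1,0)->EXIT
Step 3: p0:escaped | p1:(1,1)->(1,0)->EXIT | p2:(1,3)->(1,2) | p3:(1,3)->(1,2) | p4:escaped
Step 4: p0:escaped | p1:escaped | p2:(1,2)->(1,1) | p3:(1,2)->(1,1) | p4:escaped
Step 5: p0:escaped | p1:escaped | p2:(1,1)->(1,0)->EXIT | p3:(1,1)->(1,0)->EXIT | p4:escaped
Exit steps: [1, 3, 5, 5, 2]
First to escape: p0 at step 1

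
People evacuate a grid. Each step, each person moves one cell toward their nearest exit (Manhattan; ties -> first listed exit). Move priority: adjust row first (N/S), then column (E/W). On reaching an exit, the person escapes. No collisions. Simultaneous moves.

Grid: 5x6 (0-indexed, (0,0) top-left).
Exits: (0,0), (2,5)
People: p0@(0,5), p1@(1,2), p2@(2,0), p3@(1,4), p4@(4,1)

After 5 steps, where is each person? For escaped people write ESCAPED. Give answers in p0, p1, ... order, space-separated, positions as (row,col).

Step 1: p0:(0,5)->(1,5) | p1:(1,2)->(0,2) | p2:(2,0)->(1,0) | p3:(1,4)->(2,4) | p4:(4,1)->(3,1)
Step 2: p0:(1,5)->(2,5)->EXIT | p1:(0,2)->(0,1) | p2:(1,0)->(0,0)->EXIT | p3:(2,4)->(2,5)->EXIT | p4:(3,1)->(2,1)
Step 3: p0:escaped | p1:(0,1)->(0,0)->EXIT | p2:escaped | p3:escaped | p4:(2,1)->(1,1)
Step 4: p0:escaped | p1:escaped | p2:escaped | p3:escaped | p4:(1,1)->(0,1)
Step 5: p0:escaped | p1:escaped | p2:escaped | p3:escaped | p4:(0,1)->(0,0)->EXIT

ESCAPED ESCAPED ESCAPED ESCAPED ESCAPED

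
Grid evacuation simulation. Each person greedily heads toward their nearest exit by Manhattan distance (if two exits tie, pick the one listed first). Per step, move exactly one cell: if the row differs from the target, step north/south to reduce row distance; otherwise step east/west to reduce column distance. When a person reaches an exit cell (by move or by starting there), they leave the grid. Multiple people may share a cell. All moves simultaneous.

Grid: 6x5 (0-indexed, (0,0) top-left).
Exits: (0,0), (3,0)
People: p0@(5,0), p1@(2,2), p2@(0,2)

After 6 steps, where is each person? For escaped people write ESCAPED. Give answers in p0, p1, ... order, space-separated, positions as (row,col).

Step 1: p0:(5,0)->(4,0) | p1:(2,2)->(3,2) | p2:(0,2)->(0,1)
Step 2: p0:(4,0)->(3,0)->EXIT | p1:(3,2)->(3,1) | p2:(0,1)->(0,0)->EXIT
Step 3: p0:escaped | p1:(3,1)->(3,0)->EXIT | p2:escaped

ESCAPED ESCAPED ESCAPED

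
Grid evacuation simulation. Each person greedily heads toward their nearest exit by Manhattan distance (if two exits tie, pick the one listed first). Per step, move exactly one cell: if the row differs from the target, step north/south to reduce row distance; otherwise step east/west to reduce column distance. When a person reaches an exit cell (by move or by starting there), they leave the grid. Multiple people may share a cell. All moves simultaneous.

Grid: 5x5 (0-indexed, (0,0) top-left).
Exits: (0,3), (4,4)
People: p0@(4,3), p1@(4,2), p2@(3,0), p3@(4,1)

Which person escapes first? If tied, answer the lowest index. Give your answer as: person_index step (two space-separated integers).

Step 1: p0:(4,3)->(4,4)->EXIT | p1:(4,2)->(4,3) | p2:(3,0)->(4,0) | p3:(4,1)->(4,2)
Step 2: p0:escaped | p1:(4,3)->(4,4)->EXIT | p2:(4,0)->(4,1) | p3:(4,2)->(4,3)
Step 3: p0:escaped | p1:escaped | p2:(4,1)->(4,2) | p3:(4,3)->(4,4)->EXIT
Step 4: p0:escaped | p1:escaped | p2:(4,2)->(4,3) | p3:escaped
Step 5: p0:escaped | p1:escaped | p2:(4,3)->(4,4)->EXIT | p3:escaped
Exit steps: [1, 2, 5, 3]
First to escape: p0 at step 1

Answer: 0 1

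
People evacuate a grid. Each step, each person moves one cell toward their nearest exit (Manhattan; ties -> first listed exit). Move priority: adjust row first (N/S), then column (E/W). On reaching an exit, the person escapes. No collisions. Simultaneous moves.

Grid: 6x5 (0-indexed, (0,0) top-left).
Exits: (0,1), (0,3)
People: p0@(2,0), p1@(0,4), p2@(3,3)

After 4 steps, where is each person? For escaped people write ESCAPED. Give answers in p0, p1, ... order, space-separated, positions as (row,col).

Step 1: p0:(2,0)->(1,0) | p1:(0,4)->(0,3)->EXIT | p2:(3,3)->(2,3)
Step 2: p0:(1,0)->(0,0) | p1:escaped | p2:(2,3)->(1,3)
Step 3: p0:(0,0)->(0,1)->EXIT | p1:escaped | p2:(1,3)->(0,3)->EXIT

ESCAPED ESCAPED ESCAPED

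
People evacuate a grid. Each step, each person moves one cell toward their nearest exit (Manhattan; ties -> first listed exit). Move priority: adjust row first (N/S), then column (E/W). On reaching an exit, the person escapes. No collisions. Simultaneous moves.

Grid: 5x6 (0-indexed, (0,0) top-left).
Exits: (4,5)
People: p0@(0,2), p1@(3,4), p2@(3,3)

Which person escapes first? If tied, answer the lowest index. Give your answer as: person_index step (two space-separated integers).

Step 1: p0:(0,2)->(1,2) | p1:(3,4)->(4,4) | p2:(3,3)->(4,3)
Step 2: p0:(1,2)->(2,2) | p1:(4,4)->(4,5)->EXIT | p2:(4,3)->(4,4)
Step 3: p0:(2,2)->(3,2) | p1:escaped | p2:(4,4)->(4,5)->EXIT
Step 4: p0:(3,2)->(4,2) | p1:escaped | p2:escaped
Step 5: p0:(4,2)->(4,3) | p1:escaped | p2:escaped
Step 6: p0:(4,3)->(4,4) | p1:escaped | p2:escaped
Step 7: p0:(4,4)->(4,5)->EXIT | p1:escaped | p2:escaped
Exit steps: [7, 2, 3]
First to escape: p1 at step 2

Answer: 1 2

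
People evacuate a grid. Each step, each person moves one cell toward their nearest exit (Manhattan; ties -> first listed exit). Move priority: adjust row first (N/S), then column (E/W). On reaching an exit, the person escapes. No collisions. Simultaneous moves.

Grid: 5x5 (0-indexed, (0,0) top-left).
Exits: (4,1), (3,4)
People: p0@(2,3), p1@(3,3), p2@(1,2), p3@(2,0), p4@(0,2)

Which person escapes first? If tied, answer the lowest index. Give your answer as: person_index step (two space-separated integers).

Step 1: p0:(2,3)->(3,3) | p1:(3,3)->(3,4)->EXIT | p2:(1,2)->(2,2) | p3:(2,0)->(3,0) | p4:(0,2)->(1,2)
Step 2: p0:(3,3)->(3,4)->EXIT | p1:escaped | p2:(2,2)->(3,2) | p3:(3,0)->(4,0) | p4:(1,2)->(2,2)
Step 3: p0:escaped | p1:escaped | p2:(3,2)->(4,2) | p3:(4,0)->(4,1)->EXIT | p4:(2,2)->(3,2)
Step 4: p0:escaped | p1:escaped | p2:(4,2)->(4,1)->EXIT | p3:escaped | p4:(3,2)->(4,2)
Step 5: p0:escaped | p1:escaped | p2:escaped | p3:escaped | p4:(4,2)->(4,1)->EXIT
Exit steps: [2, 1, 4, 3, 5]
First to escape: p1 at step 1

Answer: 1 1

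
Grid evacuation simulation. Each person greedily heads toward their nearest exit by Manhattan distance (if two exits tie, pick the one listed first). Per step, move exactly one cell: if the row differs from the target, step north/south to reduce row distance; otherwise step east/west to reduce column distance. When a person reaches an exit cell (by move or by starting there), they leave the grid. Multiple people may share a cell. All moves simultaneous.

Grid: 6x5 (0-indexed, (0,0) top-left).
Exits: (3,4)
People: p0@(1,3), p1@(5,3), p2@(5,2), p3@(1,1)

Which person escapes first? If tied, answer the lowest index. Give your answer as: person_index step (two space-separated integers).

Answer: 0 3

Derivation:
Step 1: p0:(1,3)->(2,3) | p1:(5,3)->(4,3) | p2:(5,2)->(4,2) | p3:(1,1)->(2,1)
Step 2: p0:(2,3)->(3,3) | p1:(4,3)->(3,3) | p2:(4,2)->(3,2) | p3:(2,1)->(3,1)
Step 3: p0:(3,3)->(3,4)->EXIT | p1:(3,3)->(3,4)->EXIT | p2:(3,2)->(3,3) | p3:(3,1)->(3,2)
Step 4: p0:escaped | p1:escaped | p2:(3,3)->(3,4)->EXIT | p3:(3,2)->(3,3)
Step 5: p0:escaped | p1:escaped | p2:escaped | p3:(3,3)->(3,4)->EXIT
Exit steps: [3, 3, 4, 5]
First to escape: p0 at step 3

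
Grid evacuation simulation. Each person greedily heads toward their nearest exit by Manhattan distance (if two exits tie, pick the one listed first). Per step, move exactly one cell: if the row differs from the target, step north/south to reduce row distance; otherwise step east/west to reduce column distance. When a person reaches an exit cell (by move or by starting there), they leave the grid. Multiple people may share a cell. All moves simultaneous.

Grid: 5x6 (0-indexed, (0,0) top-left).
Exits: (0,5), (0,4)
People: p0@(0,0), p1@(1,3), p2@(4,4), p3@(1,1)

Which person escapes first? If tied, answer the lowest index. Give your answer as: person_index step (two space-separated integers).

Answer: 1 2

Derivation:
Step 1: p0:(0,0)->(0,1) | p1:(1,3)->(0,3) | p2:(4,4)->(3,4) | p3:(1,1)->(0,1)
Step 2: p0:(0,1)->(0,2) | p1:(0,3)->(0,4)->EXIT | p2:(3,4)->(2,4) | p3:(0,1)->(0,2)
Step 3: p0:(0,2)->(0,3) | p1:escaped | p2:(2,4)->(1,4) | p3:(0,2)->(0,3)
Step 4: p0:(0,3)->(0,4)->EXIT | p1:escaped | p2:(1,4)->(0,4)->EXIT | p3:(0,3)->(0,4)->EXIT
Exit steps: [4, 2, 4, 4]
First to escape: p1 at step 2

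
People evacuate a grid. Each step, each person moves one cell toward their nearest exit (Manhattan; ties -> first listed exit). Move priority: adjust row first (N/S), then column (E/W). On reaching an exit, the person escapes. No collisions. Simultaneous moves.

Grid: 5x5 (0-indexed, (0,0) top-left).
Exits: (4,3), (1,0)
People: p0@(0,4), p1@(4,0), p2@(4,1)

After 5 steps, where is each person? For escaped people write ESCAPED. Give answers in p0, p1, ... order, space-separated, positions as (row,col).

Step 1: p0:(0,4)->(1,4) | p1:(4,0)->(4,1) | p2:(4,1)->(4,2)
Step 2: p0:(1,4)->(2,4) | p1:(4,1)->(4,2) | p2:(4,2)->(4,3)->EXIT
Step 3: p0:(2,4)->(3,4) | p1:(4,2)->(4,3)->EXIT | p2:escaped
Step 4: p0:(3,4)->(4,4) | p1:escaped | p2:escaped
Step 5: p0:(4,4)->(4,3)->EXIT | p1:escaped | p2:escaped

ESCAPED ESCAPED ESCAPED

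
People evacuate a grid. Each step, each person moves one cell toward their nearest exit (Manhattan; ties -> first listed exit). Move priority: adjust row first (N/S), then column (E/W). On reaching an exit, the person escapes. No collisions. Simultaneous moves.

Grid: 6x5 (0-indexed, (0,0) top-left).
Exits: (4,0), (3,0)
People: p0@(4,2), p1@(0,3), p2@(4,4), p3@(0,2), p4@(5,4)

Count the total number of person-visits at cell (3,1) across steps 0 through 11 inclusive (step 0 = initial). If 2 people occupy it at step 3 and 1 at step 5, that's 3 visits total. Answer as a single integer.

Answer: 2

Derivation:
Step 0: p0@(4,2) p1@(0,3) p2@(4,4) p3@(0,2) p4@(5,4) -> at (3,1): 0 [-], cum=0
Step 1: p0@(4,1) p1@(1,3) p2@(4,3) p3@(1,2) p4@(4,4) -> at (3,1): 0 [-], cum=0
Step 2: p0@ESC p1@(2,3) p2@(4,2) p3@(2,2) p4@(4,3) -> at (3,1): 0 [-], cum=0
Step 3: p0@ESC p1@(3,3) p2@(4,1) p3@(3,2) p4@(4,2) -> at (3,1): 0 [-], cum=0
Step 4: p0@ESC p1@(3,2) p2@ESC p3@(3,1) p4@(4,1) -> at (3,1): 1 [p3], cum=1
Step 5: p0@ESC p1@(3,1) p2@ESC p3@ESC p4@ESC -> at (3,1): 1 [p1], cum=2
Step 6: p0@ESC p1@ESC p2@ESC p3@ESC p4@ESC -> at (3,1): 0 [-], cum=2
Total visits = 2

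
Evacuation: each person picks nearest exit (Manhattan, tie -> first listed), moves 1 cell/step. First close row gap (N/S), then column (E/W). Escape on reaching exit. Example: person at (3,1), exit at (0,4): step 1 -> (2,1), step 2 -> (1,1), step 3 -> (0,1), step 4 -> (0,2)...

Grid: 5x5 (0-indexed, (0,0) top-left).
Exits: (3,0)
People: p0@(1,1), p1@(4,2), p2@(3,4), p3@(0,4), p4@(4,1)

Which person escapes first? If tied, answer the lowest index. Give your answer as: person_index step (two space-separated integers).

Step 1: p0:(1,1)->(2,1) | p1:(4,2)->(3,2) | p2:(3,4)->(3,3) | p3:(0,4)->(1,4) | p4:(4,1)->(3,1)
Step 2: p0:(2,1)->(3,1) | p1:(3,2)->(3,1) | p2:(3,3)->(3,2) | p3:(1,4)->(2,4) | p4:(3,1)->(3,0)->EXIT
Step 3: p0:(3,1)->(3,0)->EXIT | p1:(3,1)->(3,0)->EXIT | p2:(3,2)->(3,1) | p3:(2,4)->(3,4) | p4:escaped
Step 4: p0:escaped | p1:escaped | p2:(3,1)->(3,0)->EXIT | p3:(3,4)->(3,3) | p4:escaped
Step 5: p0:escaped | p1:escaped | p2:escaped | p3:(3,3)->(3,2) | p4:escaped
Step 6: p0:escaped | p1:escaped | p2:escaped | p3:(3,2)->(3,1) | p4:escaped
Step 7: p0:escaped | p1:escaped | p2:escaped | p3:(3,1)->(3,0)->EXIT | p4:escaped
Exit steps: [3, 3, 4, 7, 2]
First to escape: p4 at step 2

Answer: 4 2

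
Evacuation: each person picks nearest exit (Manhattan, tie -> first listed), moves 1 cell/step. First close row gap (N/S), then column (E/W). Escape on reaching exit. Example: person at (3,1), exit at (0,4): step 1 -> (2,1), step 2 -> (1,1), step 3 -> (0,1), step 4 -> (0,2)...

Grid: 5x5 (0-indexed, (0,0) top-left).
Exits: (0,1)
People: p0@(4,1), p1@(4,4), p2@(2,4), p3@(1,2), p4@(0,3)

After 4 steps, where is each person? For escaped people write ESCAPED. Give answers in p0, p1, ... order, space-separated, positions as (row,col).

Step 1: p0:(4,1)->(3,1) | p1:(4,4)->(3,4) | p2:(2,4)->(1,4) | p3:(1,2)->(0,2) | p4:(0,3)->(0,2)
Step 2: p0:(3,1)->(2,1) | p1:(3,4)->(2,4) | p2:(1,4)->(0,4) | p3:(0,2)->(0,1)->EXIT | p4:(0,2)->(0,1)->EXIT
Step 3: p0:(2,1)->(1,1) | p1:(2,4)->(1,4) | p2:(0,4)->(0,3) | p3:escaped | p4:escaped
Step 4: p0:(1,1)->(0,1)->EXIT | p1:(1,4)->(0,4) | p2:(0,3)->(0,2) | p3:escaped | p4:escaped

ESCAPED (0,4) (0,2) ESCAPED ESCAPED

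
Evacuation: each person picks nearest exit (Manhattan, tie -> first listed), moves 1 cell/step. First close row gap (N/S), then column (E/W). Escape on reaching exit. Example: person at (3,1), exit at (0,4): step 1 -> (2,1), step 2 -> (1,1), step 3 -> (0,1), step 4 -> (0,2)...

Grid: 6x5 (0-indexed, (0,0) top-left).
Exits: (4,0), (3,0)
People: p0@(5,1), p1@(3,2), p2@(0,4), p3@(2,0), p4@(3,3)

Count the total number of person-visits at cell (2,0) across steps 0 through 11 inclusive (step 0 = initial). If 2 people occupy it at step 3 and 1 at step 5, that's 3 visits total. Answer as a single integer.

Step 0: p0@(5,1) p1@(3,2) p2@(0,4) p3@(2,0) p4@(3,3) -> at (2,0): 1 [p3], cum=1
Step 1: p0@(4,1) p1@(3,1) p2@(1,4) p3@ESC p4@(3,2) -> at (2,0): 0 [-], cum=1
Step 2: p0@ESC p1@ESC p2@(2,4) p3@ESC p4@(3,1) -> at (2,0): 0 [-], cum=1
Step 3: p0@ESC p1@ESC p2@(3,4) p3@ESC p4@ESC -> at (2,0): 0 [-], cum=1
Step 4: p0@ESC p1@ESC p2@(3,3) p3@ESC p4@ESC -> at (2,0): 0 [-], cum=1
Step 5: p0@ESC p1@ESC p2@(3,2) p3@ESC p4@ESC -> at (2,0): 0 [-], cum=1
Step 6: p0@ESC p1@ESC p2@(3,1) p3@ESC p4@ESC -> at (2,0): 0 [-], cum=1
Step 7: p0@ESC p1@ESC p2@ESC p3@ESC p4@ESC -> at (2,0): 0 [-], cum=1
Total visits = 1

Answer: 1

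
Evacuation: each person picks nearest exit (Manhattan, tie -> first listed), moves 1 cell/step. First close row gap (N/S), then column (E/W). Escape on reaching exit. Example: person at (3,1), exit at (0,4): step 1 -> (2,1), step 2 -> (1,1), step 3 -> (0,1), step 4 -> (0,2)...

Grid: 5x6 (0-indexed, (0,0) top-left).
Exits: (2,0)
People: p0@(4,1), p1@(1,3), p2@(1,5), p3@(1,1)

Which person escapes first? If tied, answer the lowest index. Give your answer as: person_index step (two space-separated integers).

Answer: 3 2

Derivation:
Step 1: p0:(4,1)->(3,1) | p1:(1,3)->(2,3) | p2:(1,5)->(2,5) | p3:(1,1)->(2,1)
Step 2: p0:(3,1)->(2,1) | p1:(2,3)->(2,2) | p2:(2,5)->(2,4) | p3:(2,1)->(2,0)->EXIT
Step 3: p0:(2,1)->(2,0)->EXIT | p1:(2,2)->(2,1) | p2:(2,4)->(2,3) | p3:escaped
Step 4: p0:escaped | p1:(2,1)->(2,0)->EXIT | p2:(2,3)->(2,2) | p3:escaped
Step 5: p0:escaped | p1:escaped | p2:(2,2)->(2,1) | p3:escaped
Step 6: p0:escaped | p1:escaped | p2:(2,1)->(2,0)->EXIT | p3:escaped
Exit steps: [3, 4, 6, 2]
First to escape: p3 at step 2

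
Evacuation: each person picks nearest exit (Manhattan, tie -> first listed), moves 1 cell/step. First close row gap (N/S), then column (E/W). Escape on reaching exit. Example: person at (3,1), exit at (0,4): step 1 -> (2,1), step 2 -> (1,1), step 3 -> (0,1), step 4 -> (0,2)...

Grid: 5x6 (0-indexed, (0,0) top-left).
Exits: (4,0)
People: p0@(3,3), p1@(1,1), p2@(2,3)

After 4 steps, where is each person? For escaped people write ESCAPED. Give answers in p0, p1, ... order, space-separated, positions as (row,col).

Step 1: p0:(3,3)->(4,3) | p1:(1,1)->(2,1) | p2:(2,3)->(3,3)
Step 2: p0:(4,3)->(4,2) | p1:(2,1)->(3,1) | p2:(3,3)->(4,3)
Step 3: p0:(4,2)->(4,1) | p1:(3,1)->(4,1) | p2:(4,3)->(4,2)
Step 4: p0:(4,1)->(4,0)->EXIT | p1:(4,1)->(4,0)->EXIT | p2:(4,2)->(4,1)

ESCAPED ESCAPED (4,1)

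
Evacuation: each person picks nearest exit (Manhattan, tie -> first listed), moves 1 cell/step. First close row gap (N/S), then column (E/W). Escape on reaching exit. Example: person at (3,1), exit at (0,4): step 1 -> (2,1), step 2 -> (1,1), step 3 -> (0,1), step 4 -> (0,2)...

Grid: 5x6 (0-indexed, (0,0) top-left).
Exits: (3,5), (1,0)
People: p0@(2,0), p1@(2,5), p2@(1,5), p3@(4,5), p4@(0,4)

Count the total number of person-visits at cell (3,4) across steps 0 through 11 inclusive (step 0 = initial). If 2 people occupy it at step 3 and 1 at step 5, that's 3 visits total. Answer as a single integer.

Answer: 1

Derivation:
Step 0: p0@(2,0) p1@(2,5) p2@(1,5) p3@(4,5) p4@(0,4) -> at (3,4): 0 [-], cum=0
Step 1: p0@ESC p1@ESC p2@(2,5) p3@ESC p4@(1,4) -> at (3,4): 0 [-], cum=0
Step 2: p0@ESC p1@ESC p2@ESC p3@ESC p4@(2,4) -> at (3,4): 0 [-], cum=0
Step 3: p0@ESC p1@ESC p2@ESC p3@ESC p4@(3,4) -> at (3,4): 1 [p4], cum=1
Step 4: p0@ESC p1@ESC p2@ESC p3@ESC p4@ESC -> at (3,4): 0 [-], cum=1
Total visits = 1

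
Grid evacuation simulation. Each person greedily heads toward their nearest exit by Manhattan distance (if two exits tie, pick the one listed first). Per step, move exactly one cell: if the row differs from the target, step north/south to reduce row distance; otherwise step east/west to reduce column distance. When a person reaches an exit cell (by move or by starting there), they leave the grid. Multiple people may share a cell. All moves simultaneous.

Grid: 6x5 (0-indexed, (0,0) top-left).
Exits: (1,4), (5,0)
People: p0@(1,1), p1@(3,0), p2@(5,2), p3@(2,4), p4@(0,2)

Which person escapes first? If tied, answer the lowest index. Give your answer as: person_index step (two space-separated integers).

Step 1: p0:(1,1)->(1,2) | p1:(3,0)->(4,0) | p2:(5,2)->(5,1) | p3:(2,4)->(1,4)->EXIT | p4:(0,2)->(1,2)
Step 2: p0:(1,2)->(1,3) | p1:(4,0)->(5,0)->EXIT | p2:(5,1)->(5,0)->EXIT | p3:escaped | p4:(1,2)->(1,3)
Step 3: p0:(1,3)->(1,4)->EXIT | p1:escaped | p2:escaped | p3:escaped | p4:(1,3)->(1,4)->EXIT
Exit steps: [3, 2, 2, 1, 3]
First to escape: p3 at step 1

Answer: 3 1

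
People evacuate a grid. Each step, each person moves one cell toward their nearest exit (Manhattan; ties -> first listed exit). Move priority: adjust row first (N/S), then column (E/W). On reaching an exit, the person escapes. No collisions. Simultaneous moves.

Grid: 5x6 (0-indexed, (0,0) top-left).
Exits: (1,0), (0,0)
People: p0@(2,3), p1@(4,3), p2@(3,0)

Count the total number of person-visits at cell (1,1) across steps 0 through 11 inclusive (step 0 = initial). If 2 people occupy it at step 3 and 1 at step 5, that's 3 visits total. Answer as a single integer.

Answer: 2

Derivation:
Step 0: p0@(2,3) p1@(4,3) p2@(3,0) -> at (1,1): 0 [-], cum=0
Step 1: p0@(1,3) p1@(3,3) p2@(2,0) -> at (1,1): 0 [-], cum=0
Step 2: p0@(1,2) p1@(2,3) p2@ESC -> at (1,1): 0 [-], cum=0
Step 3: p0@(1,1) p1@(1,3) p2@ESC -> at (1,1): 1 [p0], cum=1
Step 4: p0@ESC p1@(1,2) p2@ESC -> at (1,1): 0 [-], cum=1
Step 5: p0@ESC p1@(1,1) p2@ESC -> at (1,1): 1 [p1], cum=2
Step 6: p0@ESC p1@ESC p2@ESC -> at (1,1): 0 [-], cum=2
Total visits = 2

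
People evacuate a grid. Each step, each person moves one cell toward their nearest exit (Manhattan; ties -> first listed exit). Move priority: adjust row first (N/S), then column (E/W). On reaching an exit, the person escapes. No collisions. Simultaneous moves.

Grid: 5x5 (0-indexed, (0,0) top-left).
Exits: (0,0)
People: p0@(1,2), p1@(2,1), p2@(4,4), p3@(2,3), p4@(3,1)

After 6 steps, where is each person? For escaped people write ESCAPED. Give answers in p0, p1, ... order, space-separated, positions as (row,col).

Step 1: p0:(1,2)->(0,2) | p1:(2,1)->(1,1) | p2:(4,4)->(3,4) | p3:(2,3)->(1,3) | p4:(3,1)->(2,1)
Step 2: p0:(0,2)->(0,1) | p1:(1,1)->(0,1) | p2:(3,4)->(2,4) | p3:(1,3)->(0,3) | p4:(2,1)->(1,1)
Step 3: p0:(0,1)->(0,0)->EXIT | p1:(0,1)->(0,0)->EXIT | p2:(2,4)->(1,4) | p3:(0,3)->(0,2) | p4:(1,1)->(0,1)
Step 4: p0:escaped | p1:escaped | p2:(1,4)->(0,4) | p3:(0,2)->(0,1) | p4:(0,1)->(0,0)->EXIT
Step 5: p0:escaped | p1:escaped | p2:(0,4)->(0,3) | p3:(0,1)->(0,0)->EXIT | p4:escaped
Step 6: p0:escaped | p1:escaped | p2:(0,3)->(0,2) | p3:escaped | p4:escaped

ESCAPED ESCAPED (0,2) ESCAPED ESCAPED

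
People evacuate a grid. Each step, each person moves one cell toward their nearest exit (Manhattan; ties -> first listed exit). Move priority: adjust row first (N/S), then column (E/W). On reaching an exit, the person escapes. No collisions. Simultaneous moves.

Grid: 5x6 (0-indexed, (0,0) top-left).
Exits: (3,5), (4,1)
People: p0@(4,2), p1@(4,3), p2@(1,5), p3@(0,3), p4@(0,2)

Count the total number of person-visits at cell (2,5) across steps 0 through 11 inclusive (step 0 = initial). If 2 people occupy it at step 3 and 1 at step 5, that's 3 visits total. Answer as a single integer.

Step 0: p0@(4,2) p1@(4,3) p2@(1,5) p3@(0,3) p4@(0,2) -> at (2,5): 0 [-], cum=0
Step 1: p0@ESC p1@(4,2) p2@(2,5) p3@(1,3) p4@(1,2) -> at (2,5): 1 [p2], cum=1
Step 2: p0@ESC p1@ESC p2@ESC p3@(2,3) p4@(2,2) -> at (2,5): 0 [-], cum=1
Step 3: p0@ESC p1@ESC p2@ESC p3@(3,3) p4@(3,2) -> at (2,5): 0 [-], cum=1
Step 4: p0@ESC p1@ESC p2@ESC p3@(3,4) p4@(4,2) -> at (2,5): 0 [-], cum=1
Step 5: p0@ESC p1@ESC p2@ESC p3@ESC p4@ESC -> at (2,5): 0 [-], cum=1
Total visits = 1

Answer: 1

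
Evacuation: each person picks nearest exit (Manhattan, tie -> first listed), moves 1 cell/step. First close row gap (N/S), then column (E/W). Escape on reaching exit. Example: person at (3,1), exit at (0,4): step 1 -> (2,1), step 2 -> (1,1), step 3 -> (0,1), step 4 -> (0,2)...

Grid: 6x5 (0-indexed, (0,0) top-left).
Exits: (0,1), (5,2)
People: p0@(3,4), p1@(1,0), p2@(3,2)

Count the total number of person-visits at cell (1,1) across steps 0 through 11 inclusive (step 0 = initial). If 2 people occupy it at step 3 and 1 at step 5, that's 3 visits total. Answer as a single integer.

Answer: 0

Derivation:
Step 0: p0@(3,4) p1@(1,0) p2@(3,2) -> at (1,1): 0 [-], cum=0
Step 1: p0@(4,4) p1@(0,0) p2@(4,2) -> at (1,1): 0 [-], cum=0
Step 2: p0@(5,4) p1@ESC p2@ESC -> at (1,1): 0 [-], cum=0
Step 3: p0@(5,3) p1@ESC p2@ESC -> at (1,1): 0 [-], cum=0
Step 4: p0@ESC p1@ESC p2@ESC -> at (1,1): 0 [-], cum=0
Total visits = 0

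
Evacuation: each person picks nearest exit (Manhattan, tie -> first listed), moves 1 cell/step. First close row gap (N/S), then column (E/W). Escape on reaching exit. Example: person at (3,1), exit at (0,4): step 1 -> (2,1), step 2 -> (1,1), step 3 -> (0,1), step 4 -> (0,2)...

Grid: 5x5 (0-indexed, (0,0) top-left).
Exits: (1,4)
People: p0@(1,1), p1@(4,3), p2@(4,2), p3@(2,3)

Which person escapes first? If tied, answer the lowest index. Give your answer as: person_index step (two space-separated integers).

Step 1: p0:(1,1)->(1,2) | p1:(4,3)->(3,3) | p2:(4,2)->(3,2) | p3:(2,3)->(1,3)
Step 2: p0:(1,2)->(1,3) | p1:(3,3)->(2,3) | p2:(3,2)->(2,2) | p3:(1,3)->(1,4)->EXIT
Step 3: p0:(1,3)->(1,4)->EXIT | p1:(2,3)->(1,3) | p2:(2,2)->(1,2) | p3:escaped
Step 4: p0:escaped | p1:(1,3)->(1,4)->EXIT | p2:(1,2)->(1,3) | p3:escaped
Step 5: p0:escaped | p1:escaped | p2:(1,3)->(1,4)->EXIT | p3:escaped
Exit steps: [3, 4, 5, 2]
First to escape: p3 at step 2

Answer: 3 2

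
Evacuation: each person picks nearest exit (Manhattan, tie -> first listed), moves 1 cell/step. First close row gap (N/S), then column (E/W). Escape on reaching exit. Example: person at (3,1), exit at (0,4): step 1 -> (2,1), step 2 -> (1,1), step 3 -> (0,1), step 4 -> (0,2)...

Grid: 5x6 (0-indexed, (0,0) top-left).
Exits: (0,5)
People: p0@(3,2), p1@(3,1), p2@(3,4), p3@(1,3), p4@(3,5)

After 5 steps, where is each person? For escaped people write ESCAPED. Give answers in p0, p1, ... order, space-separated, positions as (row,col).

Step 1: p0:(3,2)->(2,2) | p1:(3,1)->(2,1) | p2:(3,4)->(2,4) | p3:(1,3)->(0,3) | p4:(3,5)->(2,5)
Step 2: p0:(2,2)->(1,2) | p1:(2,1)->(1,1) | p2:(2,4)->(1,4) | p3:(0,3)->(0,4) | p4:(2,5)->(1,5)
Step 3: p0:(1,2)->(0,2) | p1:(1,1)->(0,1) | p2:(1,4)->(0,4) | p3:(0,4)->(0,5)->EXIT | p4:(1,5)->(0,5)->EXIT
Step 4: p0:(0,2)->(0,3) | p1:(0,1)->(0,2) | p2:(0,4)->(0,5)->EXIT | p3:escaped | p4:escaped
Step 5: p0:(0,3)->(0,4) | p1:(0,2)->(0,3) | p2:escaped | p3:escaped | p4:escaped

(0,4) (0,3) ESCAPED ESCAPED ESCAPED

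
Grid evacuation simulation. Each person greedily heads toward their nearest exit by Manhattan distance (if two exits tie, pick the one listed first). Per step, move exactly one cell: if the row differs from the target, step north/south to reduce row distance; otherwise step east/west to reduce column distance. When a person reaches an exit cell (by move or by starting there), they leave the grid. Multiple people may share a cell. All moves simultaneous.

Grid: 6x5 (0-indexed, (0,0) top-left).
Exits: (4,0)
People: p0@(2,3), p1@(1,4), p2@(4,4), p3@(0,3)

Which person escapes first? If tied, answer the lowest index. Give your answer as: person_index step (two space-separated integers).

Answer: 2 4

Derivation:
Step 1: p0:(2,3)->(3,3) | p1:(1,4)->(2,4) | p2:(4,4)->(4,3) | p3:(0,3)->(1,3)
Step 2: p0:(3,3)->(4,3) | p1:(2,4)->(3,4) | p2:(4,3)->(4,2) | p3:(1,3)->(2,3)
Step 3: p0:(4,3)->(4,2) | p1:(3,4)->(4,4) | p2:(4,2)->(4,1) | p3:(2,3)->(3,3)
Step 4: p0:(4,2)->(4,1) | p1:(4,4)->(4,3) | p2:(4,1)->(4,0)->EXIT | p3:(3,3)->(4,3)
Step 5: p0:(4,1)->(4,0)->EXIT | p1:(4,3)->(4,2) | p2:escaped | p3:(4,3)->(4,2)
Step 6: p0:escaped | p1:(4,2)->(4,1) | p2:escaped | p3:(4,2)->(4,1)
Step 7: p0:escaped | p1:(4,1)->(4,0)->EXIT | p2:escaped | p3:(4,1)->(4,0)->EXIT
Exit steps: [5, 7, 4, 7]
First to escape: p2 at step 4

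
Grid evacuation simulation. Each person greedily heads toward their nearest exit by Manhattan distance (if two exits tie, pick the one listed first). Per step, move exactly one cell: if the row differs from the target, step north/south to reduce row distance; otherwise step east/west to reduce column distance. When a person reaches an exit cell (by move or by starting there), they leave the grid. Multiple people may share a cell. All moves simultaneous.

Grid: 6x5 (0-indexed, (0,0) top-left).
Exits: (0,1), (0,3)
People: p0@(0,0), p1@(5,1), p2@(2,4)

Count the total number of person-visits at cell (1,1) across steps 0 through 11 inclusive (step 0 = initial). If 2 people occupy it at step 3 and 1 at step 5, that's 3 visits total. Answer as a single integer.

Step 0: p0@(0,0) p1@(5,1) p2@(2,4) -> at (1,1): 0 [-], cum=0
Step 1: p0@ESC p1@(4,1) p2@(1,4) -> at (1,1): 0 [-], cum=0
Step 2: p0@ESC p1@(3,1) p2@(0,4) -> at (1,1): 0 [-], cum=0
Step 3: p0@ESC p1@(2,1) p2@ESC -> at (1,1): 0 [-], cum=0
Step 4: p0@ESC p1@(1,1) p2@ESC -> at (1,1): 1 [p1], cum=1
Step 5: p0@ESC p1@ESC p2@ESC -> at (1,1): 0 [-], cum=1
Total visits = 1

Answer: 1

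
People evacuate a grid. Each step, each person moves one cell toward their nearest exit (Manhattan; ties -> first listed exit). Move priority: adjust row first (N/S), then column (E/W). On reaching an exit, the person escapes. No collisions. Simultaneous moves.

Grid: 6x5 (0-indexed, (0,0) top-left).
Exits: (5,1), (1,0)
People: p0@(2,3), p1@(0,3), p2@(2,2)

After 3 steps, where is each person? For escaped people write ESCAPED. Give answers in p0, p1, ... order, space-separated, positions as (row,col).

Step 1: p0:(2,3)->(1,3) | p1:(0,3)->(1,3) | p2:(2,2)->(1,2)
Step 2: p0:(1,3)->(1,2) | p1:(1,3)->(1,2) | p2:(1,2)->(1,1)
Step 3: p0:(1,2)->(1,1) | p1:(1,2)->(1,1) | p2:(1,1)->(1,0)->EXIT

(1,1) (1,1) ESCAPED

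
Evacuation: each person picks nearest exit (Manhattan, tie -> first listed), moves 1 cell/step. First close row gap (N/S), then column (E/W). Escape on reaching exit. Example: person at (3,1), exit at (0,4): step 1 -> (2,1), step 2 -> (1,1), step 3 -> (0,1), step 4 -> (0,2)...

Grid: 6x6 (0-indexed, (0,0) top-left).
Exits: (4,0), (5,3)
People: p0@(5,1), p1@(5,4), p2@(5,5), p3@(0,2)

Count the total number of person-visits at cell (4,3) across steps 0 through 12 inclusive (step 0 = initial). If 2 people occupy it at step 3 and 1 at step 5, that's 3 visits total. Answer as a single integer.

Step 0: p0@(5,1) p1@(5,4) p2@(5,5) p3@(0,2) -> at (4,3): 0 [-], cum=0
Step 1: p0@(4,1) p1@ESC p2@(5,4) p3@(1,2) -> at (4,3): 0 [-], cum=0
Step 2: p0@ESC p1@ESC p2@ESC p3@(2,2) -> at (4,3): 0 [-], cum=0
Step 3: p0@ESC p1@ESC p2@ESC p3@(3,2) -> at (4,3): 0 [-], cum=0
Step 4: p0@ESC p1@ESC p2@ESC p3@(4,2) -> at (4,3): 0 [-], cum=0
Step 5: p0@ESC p1@ESC p2@ESC p3@(4,1) -> at (4,3): 0 [-], cum=0
Step 6: p0@ESC p1@ESC p2@ESC p3@ESC -> at (4,3): 0 [-], cum=0
Total visits = 0

Answer: 0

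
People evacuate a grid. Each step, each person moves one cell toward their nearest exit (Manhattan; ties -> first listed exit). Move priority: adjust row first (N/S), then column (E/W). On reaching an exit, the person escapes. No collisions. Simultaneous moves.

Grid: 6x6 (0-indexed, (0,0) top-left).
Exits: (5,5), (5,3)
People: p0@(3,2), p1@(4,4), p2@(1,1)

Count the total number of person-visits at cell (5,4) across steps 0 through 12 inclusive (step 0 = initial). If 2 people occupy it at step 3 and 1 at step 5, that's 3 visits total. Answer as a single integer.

Step 0: p0@(3,2) p1@(4,4) p2@(1,1) -> at (5,4): 0 [-], cum=0
Step 1: p0@(4,2) p1@(5,4) p2@(2,1) -> at (5,4): 1 [p1], cum=1
Step 2: p0@(5,2) p1@ESC p2@(3,1) -> at (5,4): 0 [-], cum=1
Step 3: p0@ESC p1@ESC p2@(4,1) -> at (5,4): 0 [-], cum=1
Step 4: p0@ESC p1@ESC p2@(5,1) -> at (5,4): 0 [-], cum=1
Step 5: p0@ESC p1@ESC p2@(5,2) -> at (5,4): 0 [-], cum=1
Step 6: p0@ESC p1@ESC p2@ESC -> at (5,4): 0 [-], cum=1
Total visits = 1

Answer: 1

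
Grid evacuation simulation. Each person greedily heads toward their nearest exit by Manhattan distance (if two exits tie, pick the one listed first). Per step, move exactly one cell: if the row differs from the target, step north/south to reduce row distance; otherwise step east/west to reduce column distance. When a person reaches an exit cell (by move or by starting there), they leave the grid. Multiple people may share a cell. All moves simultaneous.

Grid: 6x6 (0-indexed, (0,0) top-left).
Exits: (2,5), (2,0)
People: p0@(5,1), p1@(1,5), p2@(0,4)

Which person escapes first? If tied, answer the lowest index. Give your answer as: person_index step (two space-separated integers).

Step 1: p0:(5,1)->(4,1) | p1:(1,5)->(2,5)->EXIT | p2:(0,4)->(1,4)
Step 2: p0:(4,1)->(3,1) | p1:escaped | p2:(1,4)->(2,4)
Step 3: p0:(3,1)->(2,1) | p1:escaped | p2:(2,4)->(2,5)->EXIT
Step 4: p0:(2,1)->(2,0)->EXIT | p1:escaped | p2:escaped
Exit steps: [4, 1, 3]
First to escape: p1 at step 1

Answer: 1 1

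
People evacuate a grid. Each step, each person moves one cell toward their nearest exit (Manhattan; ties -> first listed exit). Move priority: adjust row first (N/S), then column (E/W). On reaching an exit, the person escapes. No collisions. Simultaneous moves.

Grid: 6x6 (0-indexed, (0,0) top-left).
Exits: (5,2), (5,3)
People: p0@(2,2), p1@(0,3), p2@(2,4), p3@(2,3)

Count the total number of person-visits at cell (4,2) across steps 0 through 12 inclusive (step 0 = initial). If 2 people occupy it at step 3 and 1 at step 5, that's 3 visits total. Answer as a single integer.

Answer: 1

Derivation:
Step 0: p0@(2,2) p1@(0,3) p2@(2,4) p3@(2,3) -> at (4,2): 0 [-], cum=0
Step 1: p0@(3,2) p1@(1,3) p2@(3,4) p3@(3,3) -> at (4,2): 0 [-], cum=0
Step 2: p0@(4,2) p1@(2,3) p2@(4,4) p3@(4,3) -> at (4,2): 1 [p0], cum=1
Step 3: p0@ESC p1@(3,3) p2@(5,4) p3@ESC -> at (4,2): 0 [-], cum=1
Step 4: p0@ESC p1@(4,3) p2@ESC p3@ESC -> at (4,2): 0 [-], cum=1
Step 5: p0@ESC p1@ESC p2@ESC p3@ESC -> at (4,2): 0 [-], cum=1
Total visits = 1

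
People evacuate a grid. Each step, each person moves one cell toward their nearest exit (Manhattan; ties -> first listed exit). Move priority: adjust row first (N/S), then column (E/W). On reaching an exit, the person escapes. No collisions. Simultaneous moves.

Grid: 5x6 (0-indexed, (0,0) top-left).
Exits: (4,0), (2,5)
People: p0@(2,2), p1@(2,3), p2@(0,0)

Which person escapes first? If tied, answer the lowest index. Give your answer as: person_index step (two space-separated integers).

Step 1: p0:(2,2)->(2,3) | p1:(2,3)->(2,4) | p2:(0,0)->(1,0)
Step 2: p0:(2,3)->(2,4) | p1:(2,4)->(2,5)->EXIT | p2:(1,0)->(2,0)
Step 3: p0:(2,4)->(2,5)->EXIT | p1:escaped | p2:(2,0)->(3,0)
Step 4: p0:escaped | p1:escaped | p2:(3,0)->(4,0)->EXIT
Exit steps: [3, 2, 4]
First to escape: p1 at step 2

Answer: 1 2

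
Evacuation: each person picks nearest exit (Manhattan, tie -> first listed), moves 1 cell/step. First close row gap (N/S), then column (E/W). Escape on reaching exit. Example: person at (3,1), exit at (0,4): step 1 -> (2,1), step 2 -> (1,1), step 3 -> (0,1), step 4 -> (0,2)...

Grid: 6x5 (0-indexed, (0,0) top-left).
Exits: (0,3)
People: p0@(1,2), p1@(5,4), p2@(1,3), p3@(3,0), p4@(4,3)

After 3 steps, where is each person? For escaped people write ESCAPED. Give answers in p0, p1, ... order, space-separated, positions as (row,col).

Step 1: p0:(1,2)->(0,2) | p1:(5,4)->(4,4) | p2:(1,3)->(0,3)->EXIT | p3:(3,0)->(2,0) | p4:(4,3)->(3,3)
Step 2: p0:(0,2)->(0,3)->EXIT | p1:(4,4)->(3,4) | p2:escaped | p3:(2,0)->(1,0) | p4:(3,3)->(2,3)
Step 3: p0:escaped | p1:(3,4)->(2,4) | p2:escaped | p3:(1,0)->(0,0) | p4:(2,3)->(1,3)

ESCAPED (2,4) ESCAPED (0,0) (1,3)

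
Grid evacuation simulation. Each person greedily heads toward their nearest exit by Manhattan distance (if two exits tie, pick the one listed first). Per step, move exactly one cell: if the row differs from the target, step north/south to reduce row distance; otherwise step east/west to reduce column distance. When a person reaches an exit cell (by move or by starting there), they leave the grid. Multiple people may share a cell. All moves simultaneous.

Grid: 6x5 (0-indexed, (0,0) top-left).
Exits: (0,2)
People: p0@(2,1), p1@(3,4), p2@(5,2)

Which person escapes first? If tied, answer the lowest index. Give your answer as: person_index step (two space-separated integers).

Step 1: p0:(2,1)->(1,1) | p1:(3,4)->(2,4) | p2:(5,2)->(4,2)
Step 2: p0:(1,1)->(0,1) | p1:(2,4)->(1,4) | p2:(4,2)->(3,2)
Step 3: p0:(0,1)->(0,2)->EXIT | p1:(1,4)->(0,4) | p2:(3,2)->(2,2)
Step 4: p0:escaped | p1:(0,4)->(0,3) | p2:(2,2)->(1,2)
Step 5: p0:escaped | p1:(0,3)->(0,2)->EXIT | p2:(1,2)->(0,2)->EXIT
Exit steps: [3, 5, 5]
First to escape: p0 at step 3

Answer: 0 3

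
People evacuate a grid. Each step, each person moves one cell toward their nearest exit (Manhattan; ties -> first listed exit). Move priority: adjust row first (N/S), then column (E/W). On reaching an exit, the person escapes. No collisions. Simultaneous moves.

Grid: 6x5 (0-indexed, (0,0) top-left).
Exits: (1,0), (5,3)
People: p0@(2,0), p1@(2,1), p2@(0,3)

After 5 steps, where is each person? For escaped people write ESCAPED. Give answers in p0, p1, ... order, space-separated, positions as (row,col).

Step 1: p0:(2,0)->(1,0)->EXIT | p1:(2,1)->(1,1) | p2:(0,3)->(1,3)
Step 2: p0:escaped | p1:(1,1)->(1,0)->EXIT | p2:(1,3)->(1,2)
Step 3: p0:escaped | p1:escaped | p2:(1,2)->(1,1)
Step 4: p0:escaped | p1:escaped | p2:(1,1)->(1,0)->EXIT

ESCAPED ESCAPED ESCAPED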